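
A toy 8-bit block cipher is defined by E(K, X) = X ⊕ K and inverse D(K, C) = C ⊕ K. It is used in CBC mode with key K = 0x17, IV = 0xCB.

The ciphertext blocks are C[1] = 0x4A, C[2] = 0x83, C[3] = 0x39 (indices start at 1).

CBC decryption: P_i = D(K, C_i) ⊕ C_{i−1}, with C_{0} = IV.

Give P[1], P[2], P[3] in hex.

P[1] = 0x96, P[2] = 0xDE, P[3] = 0xAD

P[1]: D(K, 0x4A) = 0x5D; 0x5D ⊕ 0xCB = 0x96.
P[2]: D(K, 0x83) = 0x94; 0x94 ⊕ 0x4A = 0xDE.
P[3]: D(K, 0x39) = 0x2E; 0x2E ⊕ 0x83 = 0xAD.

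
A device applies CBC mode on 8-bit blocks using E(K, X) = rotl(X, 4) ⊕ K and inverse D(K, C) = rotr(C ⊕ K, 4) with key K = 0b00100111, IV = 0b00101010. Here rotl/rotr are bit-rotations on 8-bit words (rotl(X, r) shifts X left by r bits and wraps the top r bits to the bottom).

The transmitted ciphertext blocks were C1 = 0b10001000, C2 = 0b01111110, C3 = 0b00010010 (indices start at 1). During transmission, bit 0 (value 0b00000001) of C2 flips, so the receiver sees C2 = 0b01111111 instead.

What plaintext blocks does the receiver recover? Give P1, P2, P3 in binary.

CBC decryption: P_i = D(K, C_i) ⊕ C_{i−1}, with C_{0} = IV.
Only C2 changed, to 0b01111111. In CBC, a change in C_i garbles P_i and flips the same bit in P_{i+1}. Decrypting the received ciphertext:
P1: D(K, 0b10001000) = 0b11111010; 0b11111010 ⊕ 0b00101010 = 0b11010000.
P2: D(K, 0b01111111) = 0b10000101; 0b10000101 ⊕ 0b10001000 = 0b00001101.
P3: D(K, 0b00010010) = 0b01010011; 0b01010011 ⊕ 0b01111111 = 0b00101100.
Blocks that differ from the original plaintext: P2, P3.

P1 = 0b11010000, P2 = 0b00001101, P3 = 0b00101100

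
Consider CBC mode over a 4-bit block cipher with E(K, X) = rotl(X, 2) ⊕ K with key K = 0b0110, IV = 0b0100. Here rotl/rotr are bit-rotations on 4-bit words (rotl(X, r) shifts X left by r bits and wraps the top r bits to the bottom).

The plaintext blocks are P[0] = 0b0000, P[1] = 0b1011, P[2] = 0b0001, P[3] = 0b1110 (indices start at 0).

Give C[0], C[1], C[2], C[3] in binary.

C[0] = 0b0111, C[1] = 0b0101, C[2] = 0b0111, C[3] = 0b0000

CBC encryption: C_i = E(K, P_i ⊕ C_{i−1}), with C_{−1} = IV.
C[0]: P[0] ⊕ 0b0100 = 0b0100; E(K, 0b0100) = 0b0111.
C[1]: P[1] ⊕ 0b0111 = 0b1100; E(K, 0b1100) = 0b0101.
C[2]: P[2] ⊕ 0b0101 = 0b0100; E(K, 0b0100) = 0b0111.
C[3]: P[3] ⊕ 0b0111 = 0b1001; E(K, 0b1001) = 0b0000.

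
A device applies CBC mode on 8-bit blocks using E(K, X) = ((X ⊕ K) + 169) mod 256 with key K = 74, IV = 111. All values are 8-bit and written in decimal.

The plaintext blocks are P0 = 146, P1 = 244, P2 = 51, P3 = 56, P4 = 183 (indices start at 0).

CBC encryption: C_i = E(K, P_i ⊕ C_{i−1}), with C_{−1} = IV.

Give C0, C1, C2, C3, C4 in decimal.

C0: P0 ⊕ 111 = 253; E(K, 253) = 96.
C1: P1 ⊕ 96 = 148; E(K, 148) = 135.
C2: P2 ⊕ 135 = 180; E(K, 180) = 167.
C3: P3 ⊕ 167 = 159; E(K, 159) = 126.
C4: P4 ⊕ 126 = 201; E(K, 201) = 44.

C0 = 96, C1 = 135, C2 = 167, C3 = 126, C4 = 44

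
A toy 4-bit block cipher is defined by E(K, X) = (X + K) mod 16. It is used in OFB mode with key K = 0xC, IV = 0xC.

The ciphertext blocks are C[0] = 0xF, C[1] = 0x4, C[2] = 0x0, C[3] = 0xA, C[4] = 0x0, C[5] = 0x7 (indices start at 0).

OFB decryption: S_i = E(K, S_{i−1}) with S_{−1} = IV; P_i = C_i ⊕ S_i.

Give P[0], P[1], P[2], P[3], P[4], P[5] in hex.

P[0] = 0x7, P[1] = 0x0, P[2] = 0x0, P[3] = 0x6, P[4] = 0x8, P[5] = 0x3

P[0]: S = E(K, 0xC) = 0x8; 0xF ⊕ 0x8 = 0x7.
P[1]: S = E(K, 0x8) = 0x4; 0x4 ⊕ 0x4 = 0x0.
P[2]: S = E(K, 0x4) = 0x0; 0x0 ⊕ 0x0 = 0x0.
P[3]: S = E(K, 0x0) = 0xC; 0xA ⊕ 0xC = 0x6.
P[4]: S = E(K, 0xC) = 0x8; 0x0 ⊕ 0x8 = 0x8.
P[5]: S = E(K, 0x8) = 0x4; 0x7 ⊕ 0x4 = 0x3.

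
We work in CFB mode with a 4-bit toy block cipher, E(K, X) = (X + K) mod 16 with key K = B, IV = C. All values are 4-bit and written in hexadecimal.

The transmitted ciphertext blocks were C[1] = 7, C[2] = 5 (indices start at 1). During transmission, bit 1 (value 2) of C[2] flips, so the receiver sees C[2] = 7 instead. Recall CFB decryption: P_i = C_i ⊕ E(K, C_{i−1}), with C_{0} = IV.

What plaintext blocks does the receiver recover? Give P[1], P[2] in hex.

P[1] = 0, P[2] = 5

Only C[2] changed, to 7. In CFB, a change in C_i flips the same bit in P_i and garbles P_{i+1}. Decrypting the received ciphertext:
P[1]: E(K, C) = 7; 7 ⊕ 7 = 0.
P[2]: E(K, 7) = 2; 7 ⊕ 2 = 5.
Blocks that differ from the original plaintext: P[2].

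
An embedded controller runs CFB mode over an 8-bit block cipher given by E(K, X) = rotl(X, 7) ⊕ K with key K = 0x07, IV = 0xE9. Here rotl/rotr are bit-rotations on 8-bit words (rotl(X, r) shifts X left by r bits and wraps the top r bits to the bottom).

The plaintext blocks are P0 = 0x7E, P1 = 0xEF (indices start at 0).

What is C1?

C1 = 0x2E

CFB encryption: C_i = P_i ⊕ E(K, C_{i−1}), with C_{−1} = IV.
C0: E(K, 0xE9) = 0xF3; 0x7E ⊕ 0xF3 = 0x8D.
C1: E(K, 0x8D) = 0xC1; 0xEF ⊕ 0xC1 = 0x2E.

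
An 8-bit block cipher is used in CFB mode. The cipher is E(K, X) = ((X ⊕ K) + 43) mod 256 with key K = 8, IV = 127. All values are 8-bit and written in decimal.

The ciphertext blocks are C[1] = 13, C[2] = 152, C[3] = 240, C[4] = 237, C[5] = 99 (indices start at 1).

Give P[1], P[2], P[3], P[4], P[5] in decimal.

CFB decryption: P_i = C_i ⊕ E(K, C_{i−1}), with C_{0} = IV.
P[1]: E(K, 127) = 162; 13 ⊕ 162 = 175.
P[2]: E(K, 13) = 48; 152 ⊕ 48 = 168.
P[3]: E(K, 152) = 187; 240 ⊕ 187 = 75.
P[4]: E(K, 240) = 35; 237 ⊕ 35 = 206.
P[5]: E(K, 237) = 16; 99 ⊕ 16 = 115.

P[1] = 175, P[2] = 168, P[3] = 75, P[4] = 206, P[5] = 115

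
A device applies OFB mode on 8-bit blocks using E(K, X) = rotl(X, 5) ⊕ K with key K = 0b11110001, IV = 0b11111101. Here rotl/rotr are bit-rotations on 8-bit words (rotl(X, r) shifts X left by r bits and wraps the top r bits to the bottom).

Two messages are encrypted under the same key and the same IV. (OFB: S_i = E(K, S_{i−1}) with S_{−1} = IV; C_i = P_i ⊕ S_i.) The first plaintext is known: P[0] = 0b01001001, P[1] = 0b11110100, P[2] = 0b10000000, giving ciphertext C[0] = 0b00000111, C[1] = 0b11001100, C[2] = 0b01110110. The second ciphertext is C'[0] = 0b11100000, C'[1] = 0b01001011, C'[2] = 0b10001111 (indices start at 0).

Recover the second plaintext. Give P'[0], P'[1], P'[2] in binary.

In OFB with a reused IV, both messages share the same keystream S_i, so C_i ⊕ C'_i = P_i ⊕ P'_i and thus P'_i = P_i ⊕ C_i ⊕ C'_i.
P'[0]: 0b01001001 ⊕ 0b00000111 ⊕ 0b11100000 = 0b10101110.
P'[1]: 0b11110100 ⊕ 0b11001100 ⊕ 0b01001011 = 0b01110011.
P'[2]: 0b10000000 ⊕ 0b01110110 ⊕ 0b10001111 = 0b01111001.

P'[0] = 0b10101110, P'[1] = 0b01110011, P'[2] = 0b01111001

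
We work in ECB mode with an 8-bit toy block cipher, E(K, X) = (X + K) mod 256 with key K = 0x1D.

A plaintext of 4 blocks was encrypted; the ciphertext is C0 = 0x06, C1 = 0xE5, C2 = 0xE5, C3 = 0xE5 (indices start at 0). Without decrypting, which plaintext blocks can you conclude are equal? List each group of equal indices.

ECB encrypts each block independently with the same key, so equal ciphertext blocks imply equal plaintext blocks.
C1 = C2 = C3 = 0xE5, so P1 = P2 = P3.

P1 = P2 = P3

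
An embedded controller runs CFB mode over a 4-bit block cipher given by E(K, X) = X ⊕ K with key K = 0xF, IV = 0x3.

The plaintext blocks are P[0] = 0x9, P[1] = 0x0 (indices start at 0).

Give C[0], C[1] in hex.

CFB encryption: C_i = P_i ⊕ E(K, C_{i−1}), with C_{−1} = IV.
C[0]: E(K, 0x3) = 0xC; 0x9 ⊕ 0xC = 0x5.
C[1]: E(K, 0x5) = 0xA; 0x0 ⊕ 0xA = 0xA.

C[0] = 0x5, C[1] = 0xA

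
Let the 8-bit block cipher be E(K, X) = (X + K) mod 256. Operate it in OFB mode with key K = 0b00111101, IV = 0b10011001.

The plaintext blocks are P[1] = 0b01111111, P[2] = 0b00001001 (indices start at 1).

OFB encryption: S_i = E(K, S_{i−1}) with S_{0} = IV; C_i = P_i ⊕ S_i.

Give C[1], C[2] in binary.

C[1]: S = E(K, 0b10011001) = 0b11010110; 0b01111111 ⊕ 0b11010110 = 0b10101001.
C[2]: S = E(K, 0b11010110) = 0b00010011; 0b00001001 ⊕ 0b00010011 = 0b00011010.

C[1] = 0b10101001, C[2] = 0b00011010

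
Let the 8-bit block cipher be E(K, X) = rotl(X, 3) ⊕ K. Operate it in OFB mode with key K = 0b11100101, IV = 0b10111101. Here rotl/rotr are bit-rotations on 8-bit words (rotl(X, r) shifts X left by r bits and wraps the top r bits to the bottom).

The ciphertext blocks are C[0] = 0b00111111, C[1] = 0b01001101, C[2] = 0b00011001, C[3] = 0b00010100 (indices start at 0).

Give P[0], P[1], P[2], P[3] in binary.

P[0] = 0b00110111, P[1] = 0b11101000, P[2] = 0b11010001, P[3] = 0b10110111

OFB decryption: S_i = E(K, S_{i−1}) with S_{−1} = IV; P_i = C_i ⊕ S_i.
P[0]: S = E(K, 0b10111101) = 0b00001000; 0b00111111 ⊕ 0b00001000 = 0b00110111.
P[1]: S = E(K, 0b00001000) = 0b10100101; 0b01001101 ⊕ 0b10100101 = 0b11101000.
P[2]: S = E(K, 0b10100101) = 0b11001000; 0b00011001 ⊕ 0b11001000 = 0b11010001.
P[3]: S = E(K, 0b11001000) = 0b10100011; 0b00010100 ⊕ 0b10100011 = 0b10110111.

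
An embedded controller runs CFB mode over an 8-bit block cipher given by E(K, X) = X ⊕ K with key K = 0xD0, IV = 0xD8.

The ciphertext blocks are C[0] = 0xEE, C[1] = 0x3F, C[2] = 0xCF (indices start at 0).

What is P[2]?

P[2] = 0x20

CFB decryption: P_i = C_i ⊕ E(K, C_{i−1}), with C_{−1} = IV.
P[2]: E(K, 0x3F) = 0xEF; 0xCF ⊕ 0xEF = 0x20.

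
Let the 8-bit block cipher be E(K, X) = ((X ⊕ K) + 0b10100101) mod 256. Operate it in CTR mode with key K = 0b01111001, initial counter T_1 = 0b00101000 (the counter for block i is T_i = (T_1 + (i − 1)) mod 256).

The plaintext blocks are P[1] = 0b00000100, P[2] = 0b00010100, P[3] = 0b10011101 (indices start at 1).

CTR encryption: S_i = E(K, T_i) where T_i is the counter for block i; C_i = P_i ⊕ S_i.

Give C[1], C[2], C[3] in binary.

C[1]: T = 0b00101000, S = E(K, T) = 0b11110110; 0b00000100 ⊕ 0b11110110 = 0b11110010.
C[2]: T = 0b00101001, S = E(K, T) = 0b11110101; 0b00010100 ⊕ 0b11110101 = 0b11100001.
C[3]: T = 0b00101010, S = E(K, T) = 0b11111000; 0b10011101 ⊕ 0b11111000 = 0b01100101.

C[1] = 0b11110010, C[2] = 0b11100001, C[3] = 0b01100101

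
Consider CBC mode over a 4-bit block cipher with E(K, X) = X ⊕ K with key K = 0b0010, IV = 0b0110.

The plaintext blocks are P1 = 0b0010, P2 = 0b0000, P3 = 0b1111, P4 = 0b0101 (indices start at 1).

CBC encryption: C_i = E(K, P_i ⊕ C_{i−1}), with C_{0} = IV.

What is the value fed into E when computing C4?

C1: P1 ⊕ 0b0110 = 0b0100; E(K, 0b0100) = 0b0110.
C2: P2 ⊕ 0b0110 = 0b0110; E(K, 0b0110) = 0b0100.
C3: P3 ⊕ 0b0100 = 0b1011; E(K, 0b1011) = 0b1001.
C4: P4 ⊕ 0b1001 = 0b1100; E(K, 0b1100) = 0b1110.
So the input to E for block 4 is 0b1100.

0b1100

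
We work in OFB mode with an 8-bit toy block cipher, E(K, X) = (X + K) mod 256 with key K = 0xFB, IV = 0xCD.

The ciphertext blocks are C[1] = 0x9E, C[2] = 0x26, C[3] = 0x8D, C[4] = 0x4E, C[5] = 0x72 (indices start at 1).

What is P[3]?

OFB decryption: S_i = E(K, S_{i−1}) with S_{0} = IV; P_i = C_i ⊕ S_i.
P[1]: S = E(K, 0xCD) = 0xC8; 0x9E ⊕ 0xC8 = 0x56.
P[2]: S = E(K, 0xC8) = 0xC3; 0x26 ⊕ 0xC3 = 0xE5.
P[3]: S = E(K, 0xC3) = 0xBE; 0x8D ⊕ 0xBE = 0x33.

P[3] = 0x33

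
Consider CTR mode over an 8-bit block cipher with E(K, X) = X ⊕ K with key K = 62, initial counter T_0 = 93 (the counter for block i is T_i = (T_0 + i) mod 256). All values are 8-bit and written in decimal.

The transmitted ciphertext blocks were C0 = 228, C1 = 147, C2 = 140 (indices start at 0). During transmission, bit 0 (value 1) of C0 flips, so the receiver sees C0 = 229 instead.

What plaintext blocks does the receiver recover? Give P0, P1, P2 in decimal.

CTR decryption: S_i = E(K, T_i) where T_i is the counter for block i; P_i = C_i ⊕ S_i.
Only C0 changed, to 229. In CTR, a change in C_i flips the same bit in P_i only; the keystream is unaffected. Decrypting the received ciphertext:
P0: T = 93, S = E(K, T) = 99; 229 ⊕ 99 = 134.
P1: T = 94, S = E(K, T) = 96; 147 ⊕ 96 = 243.
P2: T = 95, S = E(K, T) = 97; 140 ⊕ 97 = 237.
Blocks that differ from the original plaintext: P0.

P0 = 134, P1 = 243, P2 = 237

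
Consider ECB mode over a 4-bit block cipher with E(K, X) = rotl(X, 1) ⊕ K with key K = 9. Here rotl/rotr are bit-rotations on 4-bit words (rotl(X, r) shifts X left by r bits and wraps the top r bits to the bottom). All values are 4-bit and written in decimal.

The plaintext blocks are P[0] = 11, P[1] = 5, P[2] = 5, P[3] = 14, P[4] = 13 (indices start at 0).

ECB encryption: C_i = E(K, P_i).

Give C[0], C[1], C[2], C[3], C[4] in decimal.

C[0] = 14, C[1] = 3, C[2] = 3, C[3] = 4, C[4] = 2

C[0]: E(K, 11) = 14.
C[1]: E(K, 5) = 3.
C[2]: E(K, 5) = 3.
C[3]: E(K, 14) = 4.
C[4]: E(K, 13) = 2.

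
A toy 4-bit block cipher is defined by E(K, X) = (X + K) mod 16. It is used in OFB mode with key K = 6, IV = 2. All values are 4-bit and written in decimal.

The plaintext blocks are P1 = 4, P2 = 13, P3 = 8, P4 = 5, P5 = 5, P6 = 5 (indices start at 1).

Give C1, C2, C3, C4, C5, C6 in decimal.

OFB encryption: S_i = E(K, S_{i−1}) with S_{0} = IV; C_i = P_i ⊕ S_i.
C1: S = E(K, 2) = 8; 4 ⊕ 8 = 12.
C2: S = E(K, 8) = 14; 13 ⊕ 14 = 3.
C3: S = E(K, 14) = 4; 8 ⊕ 4 = 12.
C4: S = E(K, 4) = 10; 5 ⊕ 10 = 15.
C5: S = E(K, 10) = 0; 5 ⊕ 0 = 5.
C6: S = E(K, 0) = 6; 5 ⊕ 6 = 3.

C1 = 12, C2 = 3, C3 = 12, C4 = 15, C5 = 5, C6 = 3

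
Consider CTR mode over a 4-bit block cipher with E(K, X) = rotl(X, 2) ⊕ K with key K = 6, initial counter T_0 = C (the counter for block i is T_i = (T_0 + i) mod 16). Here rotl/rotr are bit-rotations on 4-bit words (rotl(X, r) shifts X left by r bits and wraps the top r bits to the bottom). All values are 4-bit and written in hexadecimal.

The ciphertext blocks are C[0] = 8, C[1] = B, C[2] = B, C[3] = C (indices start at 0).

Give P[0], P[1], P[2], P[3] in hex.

P[0] = D, P[1] = A, P[2] = 6, P[3] = 5

CTR decryption: S_i = E(K, T_i) where T_i is the counter for block i; P_i = C_i ⊕ S_i.
P[0]: T = C, S = E(K, T) = 5; 8 ⊕ 5 = D.
P[1]: T = D, S = E(K, T) = 1; B ⊕ 1 = A.
P[2]: T = E, S = E(K, T) = D; B ⊕ D = 6.
P[3]: T = F, S = E(K, T) = 9; C ⊕ 9 = 5.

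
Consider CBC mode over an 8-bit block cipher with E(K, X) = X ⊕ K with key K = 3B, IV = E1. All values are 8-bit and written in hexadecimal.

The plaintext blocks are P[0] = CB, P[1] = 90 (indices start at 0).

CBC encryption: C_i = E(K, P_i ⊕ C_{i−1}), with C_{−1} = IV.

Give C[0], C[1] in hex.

C[0]: P[0] ⊕ E1 = 2A; E(K, 2A) = 11.
C[1]: P[1] ⊕ 11 = 81; E(K, 81) = BA.

C[0] = 11, C[1] = BA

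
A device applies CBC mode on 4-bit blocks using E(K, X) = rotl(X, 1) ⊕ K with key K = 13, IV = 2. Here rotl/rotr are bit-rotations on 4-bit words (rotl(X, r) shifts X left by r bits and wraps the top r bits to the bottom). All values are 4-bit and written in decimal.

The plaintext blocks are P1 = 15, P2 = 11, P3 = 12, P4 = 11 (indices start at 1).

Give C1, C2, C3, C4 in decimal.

CBC encryption: C_i = E(K, P_i ⊕ C_{i−1}), with C_{0} = IV.
C1: P1 ⊕ 2 = 13; E(K, 13) = 6.
C2: P2 ⊕ 6 = 13; E(K, 13) = 6.
C3: P3 ⊕ 6 = 10; E(K, 10) = 8.
C4: P4 ⊕ 8 = 3; E(K, 3) = 11.

C1 = 6, C2 = 6, C3 = 8, C4 = 11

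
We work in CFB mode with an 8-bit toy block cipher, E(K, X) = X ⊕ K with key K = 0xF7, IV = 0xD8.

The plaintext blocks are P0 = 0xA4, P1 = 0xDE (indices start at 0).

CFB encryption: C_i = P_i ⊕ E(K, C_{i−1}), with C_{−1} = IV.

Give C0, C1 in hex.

C0: E(K, 0xD8) = 0x2F; 0xA4 ⊕ 0x2F = 0x8B.
C1: E(K, 0x8B) = 0x7C; 0xDE ⊕ 0x7C = 0xA2.

C0 = 0x8B, C1 = 0xA2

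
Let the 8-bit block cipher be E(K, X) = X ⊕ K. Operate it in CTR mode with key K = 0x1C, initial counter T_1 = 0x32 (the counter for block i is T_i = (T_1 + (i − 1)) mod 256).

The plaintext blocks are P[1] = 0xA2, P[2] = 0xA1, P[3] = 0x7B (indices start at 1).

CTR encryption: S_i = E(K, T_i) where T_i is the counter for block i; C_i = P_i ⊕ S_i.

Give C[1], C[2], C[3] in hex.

C[1] = 0x8C, C[2] = 0x8E, C[3] = 0x53

C[1]: T = 0x32, S = E(K, T) = 0x2E; 0xA2 ⊕ 0x2E = 0x8C.
C[2]: T = 0x33, S = E(K, T) = 0x2F; 0xA1 ⊕ 0x2F = 0x8E.
C[3]: T = 0x34, S = E(K, T) = 0x28; 0x7B ⊕ 0x28 = 0x53.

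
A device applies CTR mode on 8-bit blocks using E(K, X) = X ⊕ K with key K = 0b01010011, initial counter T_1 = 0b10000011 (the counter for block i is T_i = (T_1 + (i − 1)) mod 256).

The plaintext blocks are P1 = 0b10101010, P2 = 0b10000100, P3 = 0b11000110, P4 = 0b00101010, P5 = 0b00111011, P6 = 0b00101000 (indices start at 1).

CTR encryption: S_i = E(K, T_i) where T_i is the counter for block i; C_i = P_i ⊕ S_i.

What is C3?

C1: T = 0b10000011, S = E(K, T) = 0b11010000; 0b10101010 ⊕ 0b11010000 = 0b01111010.
C2: T = 0b10000100, S = E(K, T) = 0b11010111; 0b10000100 ⊕ 0b11010111 = 0b01010011.
C3: T = 0b10000101, S = E(K, T) = 0b11010110; 0b11000110 ⊕ 0b11010110 = 0b00010000.

C3 = 0b00010000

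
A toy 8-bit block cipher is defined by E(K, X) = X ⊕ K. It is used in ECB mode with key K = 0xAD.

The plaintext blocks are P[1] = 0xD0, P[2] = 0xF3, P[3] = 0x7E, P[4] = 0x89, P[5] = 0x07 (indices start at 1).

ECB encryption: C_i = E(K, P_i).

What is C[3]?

C[3]: E(K, 0x7E) = 0xD3.

C[3] = 0xD3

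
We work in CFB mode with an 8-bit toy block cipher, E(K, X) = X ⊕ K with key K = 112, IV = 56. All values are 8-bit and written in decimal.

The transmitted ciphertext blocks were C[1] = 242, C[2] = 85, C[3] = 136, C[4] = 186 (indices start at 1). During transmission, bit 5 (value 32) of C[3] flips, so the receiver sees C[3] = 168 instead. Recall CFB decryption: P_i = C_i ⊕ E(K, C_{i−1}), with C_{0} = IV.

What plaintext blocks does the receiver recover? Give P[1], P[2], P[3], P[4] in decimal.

Only C[3] changed, to 168. In CFB, a change in C_i flips the same bit in P_i and garbles P_{i+1}. Decrypting the received ciphertext:
P[1]: E(K, 56) = 72; 242 ⊕ 72 = 186.
P[2]: E(K, 242) = 130; 85 ⊕ 130 = 215.
P[3]: E(K, 85) = 37; 168 ⊕ 37 = 141.
P[4]: E(K, 168) = 216; 186 ⊕ 216 = 98.
Blocks that differ from the original plaintext: P[3], P[4].

P[1] = 186, P[2] = 215, P[3] = 141, P[4] = 98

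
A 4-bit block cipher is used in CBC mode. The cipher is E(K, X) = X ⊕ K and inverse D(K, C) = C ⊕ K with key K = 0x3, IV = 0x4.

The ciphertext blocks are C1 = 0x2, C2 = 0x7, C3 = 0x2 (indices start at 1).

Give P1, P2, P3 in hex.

CBC decryption: P_i = D(K, C_i) ⊕ C_{i−1}, with C_{0} = IV.
P1: D(K, 0x2) = 0x1; 0x1 ⊕ 0x4 = 0x5.
P2: D(K, 0x7) = 0x4; 0x4 ⊕ 0x2 = 0x6.
P3: D(K, 0x2) = 0x1; 0x1 ⊕ 0x7 = 0x6.

P1 = 0x5, P2 = 0x6, P3 = 0x6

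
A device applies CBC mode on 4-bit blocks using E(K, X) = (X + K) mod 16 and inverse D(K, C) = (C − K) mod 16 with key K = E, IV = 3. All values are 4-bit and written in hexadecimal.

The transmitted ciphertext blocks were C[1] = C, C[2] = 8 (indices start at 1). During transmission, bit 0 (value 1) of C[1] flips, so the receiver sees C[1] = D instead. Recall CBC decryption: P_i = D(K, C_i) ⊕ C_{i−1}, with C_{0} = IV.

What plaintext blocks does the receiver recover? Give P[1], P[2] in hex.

Only C[1] changed, to D. In CBC, a change in C_i garbles P_i and flips the same bit in P_{i+1}. Decrypting the received ciphertext:
P[1]: D(K, D) = F; F ⊕ 3 = C.
P[2]: D(K, 8) = A; A ⊕ D = 7.
Blocks that differ from the original plaintext: P[1], P[2].

P[1] = C, P[2] = 7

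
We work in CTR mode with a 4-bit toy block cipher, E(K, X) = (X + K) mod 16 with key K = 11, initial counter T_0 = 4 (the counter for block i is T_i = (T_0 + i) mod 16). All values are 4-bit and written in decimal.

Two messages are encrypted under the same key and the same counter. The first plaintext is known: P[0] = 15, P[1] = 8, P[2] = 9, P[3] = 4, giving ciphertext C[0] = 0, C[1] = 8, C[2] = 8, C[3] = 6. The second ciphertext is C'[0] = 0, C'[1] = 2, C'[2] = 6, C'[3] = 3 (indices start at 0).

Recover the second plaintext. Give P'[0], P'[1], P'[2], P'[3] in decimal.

P'[0] = 15, P'[1] = 2, P'[2] = 7, P'[3] = 1

In CTR with a reused counter, both messages share the same keystream S_i, so C_i ⊕ C'_i = P_i ⊕ P'_i and thus P'_i = P_i ⊕ C_i ⊕ C'_i.
P'[0]: 15 ⊕ 0 ⊕ 0 = 15.
P'[1]: 8 ⊕ 8 ⊕ 2 = 2.
P'[2]: 9 ⊕ 8 ⊕ 6 = 7.
P'[3]: 4 ⊕ 6 ⊕ 3 = 1.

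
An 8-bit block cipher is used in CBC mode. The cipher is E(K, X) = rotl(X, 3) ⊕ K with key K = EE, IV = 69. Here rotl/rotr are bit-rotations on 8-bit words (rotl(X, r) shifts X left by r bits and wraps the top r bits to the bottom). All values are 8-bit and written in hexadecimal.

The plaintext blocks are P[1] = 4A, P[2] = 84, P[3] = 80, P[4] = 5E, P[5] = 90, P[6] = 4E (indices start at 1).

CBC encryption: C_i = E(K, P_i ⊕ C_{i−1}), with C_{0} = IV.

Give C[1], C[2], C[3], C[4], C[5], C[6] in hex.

C[1] = F7, C[2] = 75, C[3] = 41, C[4] = 16, C[5] = DA, C[6] = 4A

C[1]: P[1] ⊕ 69 = 23; E(K, 23) = F7.
C[2]: P[2] ⊕ F7 = 73; E(K, 73) = 75.
C[3]: P[3] ⊕ 75 = F5; E(K, F5) = 41.
C[4]: P[4] ⊕ 41 = 1F; E(K, 1F) = 16.
C[5]: P[5] ⊕ 16 = 86; E(K, 86) = DA.
C[6]: P[6] ⊕ DA = 94; E(K, 94) = 4A.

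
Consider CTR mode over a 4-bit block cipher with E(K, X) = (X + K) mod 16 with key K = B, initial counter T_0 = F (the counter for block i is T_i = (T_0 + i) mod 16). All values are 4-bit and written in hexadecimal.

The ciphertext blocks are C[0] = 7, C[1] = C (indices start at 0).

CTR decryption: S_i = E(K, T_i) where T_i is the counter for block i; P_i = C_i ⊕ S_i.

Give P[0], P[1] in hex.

P[0] = D, P[1] = 7

P[0]: T = F, S = E(K, T) = A; 7 ⊕ A = D.
P[1]: T = 0, S = E(K, T) = B; C ⊕ B = 7.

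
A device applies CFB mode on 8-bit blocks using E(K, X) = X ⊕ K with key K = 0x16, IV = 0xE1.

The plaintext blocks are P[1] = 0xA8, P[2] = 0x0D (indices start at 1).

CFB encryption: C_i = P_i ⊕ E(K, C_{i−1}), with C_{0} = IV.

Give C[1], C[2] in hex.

C[1] = 0x5F, C[2] = 0x44

C[1]: E(K, 0xE1) = 0xF7; 0xA8 ⊕ 0xF7 = 0x5F.
C[2]: E(K, 0x5F) = 0x49; 0x0D ⊕ 0x49 = 0x44.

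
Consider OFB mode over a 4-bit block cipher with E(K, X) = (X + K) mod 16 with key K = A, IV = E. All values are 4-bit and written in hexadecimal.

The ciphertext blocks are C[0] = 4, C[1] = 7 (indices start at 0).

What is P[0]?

OFB decryption: S_i = E(K, S_{i−1}) with S_{−1} = IV; P_i = C_i ⊕ S_i.
P[0]: S = E(K, E) = 8; 4 ⊕ 8 = C.

P[0] = C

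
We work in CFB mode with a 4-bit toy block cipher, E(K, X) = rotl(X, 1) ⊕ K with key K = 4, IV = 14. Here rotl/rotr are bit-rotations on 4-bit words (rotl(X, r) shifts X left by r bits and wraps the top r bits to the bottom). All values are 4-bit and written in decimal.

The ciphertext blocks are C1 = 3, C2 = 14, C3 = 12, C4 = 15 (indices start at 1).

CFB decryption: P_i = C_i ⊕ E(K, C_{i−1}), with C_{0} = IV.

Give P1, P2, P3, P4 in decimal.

P1: E(K, 14) = 9; 3 ⊕ 9 = 10.
P2: E(K, 3) = 2; 14 ⊕ 2 = 12.
P3: E(K, 14) = 9; 12 ⊕ 9 = 5.
P4: E(K, 12) = 13; 15 ⊕ 13 = 2.

P1 = 10, P2 = 12, P3 = 5, P4 = 2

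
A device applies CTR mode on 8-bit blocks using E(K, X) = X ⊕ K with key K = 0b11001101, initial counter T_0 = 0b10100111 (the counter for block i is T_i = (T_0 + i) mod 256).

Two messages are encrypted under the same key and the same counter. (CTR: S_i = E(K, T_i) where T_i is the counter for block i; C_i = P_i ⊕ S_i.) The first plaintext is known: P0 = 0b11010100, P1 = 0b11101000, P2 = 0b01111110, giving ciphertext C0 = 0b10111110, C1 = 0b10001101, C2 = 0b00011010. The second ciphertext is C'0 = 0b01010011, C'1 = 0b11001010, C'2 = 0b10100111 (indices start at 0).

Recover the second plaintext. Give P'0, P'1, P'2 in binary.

P'0 = 0b00111001, P'1 = 0b10101111, P'2 = 0b11000011

In CTR with a reused counter, both messages share the same keystream S_i, so C_i ⊕ C'_i = P_i ⊕ P'_i and thus P'_i = P_i ⊕ C_i ⊕ C'_i.
P'0: 0b11010100 ⊕ 0b10111110 ⊕ 0b01010011 = 0b00111001.
P'1: 0b11101000 ⊕ 0b10001101 ⊕ 0b11001010 = 0b10101111.
P'2: 0b01111110 ⊕ 0b00011010 ⊕ 0b10100111 = 0b11000011.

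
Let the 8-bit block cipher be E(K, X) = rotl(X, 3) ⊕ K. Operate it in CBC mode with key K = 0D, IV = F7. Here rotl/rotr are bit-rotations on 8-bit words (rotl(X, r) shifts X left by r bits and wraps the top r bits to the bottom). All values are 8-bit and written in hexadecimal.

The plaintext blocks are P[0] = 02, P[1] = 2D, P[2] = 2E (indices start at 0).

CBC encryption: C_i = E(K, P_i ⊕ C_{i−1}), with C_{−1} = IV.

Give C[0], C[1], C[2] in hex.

C[0] = A2, C[1] = 71, C[2] = F7

C[0]: P[0] ⊕ F7 = F5; E(K, F5) = A2.
C[1]: P[1] ⊕ A2 = 8F; E(K, 8F) = 71.
C[2]: P[2] ⊕ 71 = 5F; E(K, 5F) = F7.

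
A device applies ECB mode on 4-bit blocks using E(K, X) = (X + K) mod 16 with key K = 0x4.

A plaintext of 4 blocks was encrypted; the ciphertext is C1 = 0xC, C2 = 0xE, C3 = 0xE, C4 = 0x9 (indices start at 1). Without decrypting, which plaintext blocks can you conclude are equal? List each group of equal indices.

P2 = P3

ECB encrypts each block independently with the same key, so equal ciphertext blocks imply equal plaintext blocks.
C2 = C3 = 0xE, so P2 = P3.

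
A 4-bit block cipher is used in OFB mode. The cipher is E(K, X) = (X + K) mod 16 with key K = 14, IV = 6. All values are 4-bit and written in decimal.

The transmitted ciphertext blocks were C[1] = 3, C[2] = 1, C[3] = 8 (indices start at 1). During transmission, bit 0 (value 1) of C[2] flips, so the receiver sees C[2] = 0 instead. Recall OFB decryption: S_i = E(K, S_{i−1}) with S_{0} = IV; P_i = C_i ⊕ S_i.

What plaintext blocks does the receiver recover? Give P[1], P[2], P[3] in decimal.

Only C[2] changed, to 0. In OFB, a change in C_i flips the same bit in P_i only; the keystream is unaffected. Decrypting the received ciphertext:
P[1]: S = E(K, 6) = 4; 3 ⊕ 4 = 7.
P[2]: S = E(K, 4) = 2; 0 ⊕ 2 = 2.
P[3]: S = E(K, 2) = 0; 8 ⊕ 0 = 8.
Blocks that differ from the original plaintext: P[2].

P[1] = 7, P[2] = 2, P[3] = 8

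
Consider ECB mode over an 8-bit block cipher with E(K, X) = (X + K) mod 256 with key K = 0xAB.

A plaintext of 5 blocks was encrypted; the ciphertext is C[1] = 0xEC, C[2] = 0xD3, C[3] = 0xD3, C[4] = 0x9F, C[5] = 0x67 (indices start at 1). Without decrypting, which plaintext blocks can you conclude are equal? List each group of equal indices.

P[2] = P[3]

ECB encrypts each block independently with the same key, so equal ciphertext blocks imply equal plaintext blocks.
C[2] = C[3] = 0xD3, so P[2] = P[3].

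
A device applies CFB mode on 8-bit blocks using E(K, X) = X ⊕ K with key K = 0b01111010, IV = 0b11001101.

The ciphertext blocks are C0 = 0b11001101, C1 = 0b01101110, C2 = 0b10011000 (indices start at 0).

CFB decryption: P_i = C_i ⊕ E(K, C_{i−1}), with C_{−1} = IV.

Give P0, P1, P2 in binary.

P0 = 0b01111010, P1 = 0b11011001, P2 = 0b10001100

P0: E(K, 0b11001101) = 0b10110111; 0b11001101 ⊕ 0b10110111 = 0b01111010.
P1: E(K, 0b11001101) = 0b10110111; 0b01101110 ⊕ 0b10110111 = 0b11011001.
P2: E(K, 0b01101110) = 0b00010100; 0b10011000 ⊕ 0b00010100 = 0b10001100.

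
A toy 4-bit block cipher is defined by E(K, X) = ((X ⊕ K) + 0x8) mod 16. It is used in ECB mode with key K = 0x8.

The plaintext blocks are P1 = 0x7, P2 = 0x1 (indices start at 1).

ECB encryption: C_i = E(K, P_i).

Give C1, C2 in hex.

C1: E(K, 0x7) = 0x7.
C2: E(K, 0x1) = 0x1.

C1 = 0x7, C2 = 0x1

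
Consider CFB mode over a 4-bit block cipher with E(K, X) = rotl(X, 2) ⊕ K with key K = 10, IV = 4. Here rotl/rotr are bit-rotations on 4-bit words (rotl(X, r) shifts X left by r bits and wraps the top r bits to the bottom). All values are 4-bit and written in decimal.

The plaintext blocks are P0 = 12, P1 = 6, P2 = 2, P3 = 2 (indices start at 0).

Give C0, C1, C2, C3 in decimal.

CFB encryption: C_i = P_i ⊕ E(K, C_{i−1}), with C_{−1} = IV.
C0: E(K, 4) = 11; 12 ⊕ 11 = 7.
C1: E(K, 7) = 7; 6 ⊕ 7 = 1.
C2: E(K, 1) = 14; 2 ⊕ 14 = 12.
C3: E(K, 12) = 9; 2 ⊕ 9 = 11.

C0 = 7, C1 = 1, C2 = 12, C3 = 11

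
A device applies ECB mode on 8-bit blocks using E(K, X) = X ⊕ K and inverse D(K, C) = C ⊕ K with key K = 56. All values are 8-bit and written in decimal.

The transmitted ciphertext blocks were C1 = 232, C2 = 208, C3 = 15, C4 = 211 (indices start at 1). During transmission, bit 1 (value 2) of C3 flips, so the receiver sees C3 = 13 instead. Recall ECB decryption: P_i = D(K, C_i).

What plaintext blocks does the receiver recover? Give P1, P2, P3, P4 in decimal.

P1 = 208, P2 = 232, P3 = 53, P4 = 235

Only C3 changed, to 13. In ECB, a change in C_i affects only P_i. Decrypting the received ciphertext:
P1: D(K, 232) = 208.
P2: D(K, 208) = 232.
P3: D(K, 13) = 53.
P4: D(K, 211) = 235.
Blocks that differ from the original plaintext: P3.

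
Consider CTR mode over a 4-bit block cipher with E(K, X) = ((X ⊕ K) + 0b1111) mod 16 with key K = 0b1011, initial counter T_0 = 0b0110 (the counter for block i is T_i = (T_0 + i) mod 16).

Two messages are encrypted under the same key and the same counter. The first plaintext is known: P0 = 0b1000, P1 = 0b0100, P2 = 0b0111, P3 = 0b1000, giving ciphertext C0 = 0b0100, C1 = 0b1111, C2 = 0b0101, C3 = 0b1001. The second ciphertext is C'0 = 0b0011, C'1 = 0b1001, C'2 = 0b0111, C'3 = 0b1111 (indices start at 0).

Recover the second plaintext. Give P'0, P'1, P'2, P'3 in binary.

In CTR with a reused counter, both messages share the same keystream S_i, so C_i ⊕ C'_i = P_i ⊕ P'_i and thus P'_i = P_i ⊕ C_i ⊕ C'_i.
P'0: 0b1000 ⊕ 0b0100 ⊕ 0b0011 = 0b1111.
P'1: 0b0100 ⊕ 0b1111 ⊕ 0b1001 = 0b0010.
P'2: 0b0111 ⊕ 0b0101 ⊕ 0b0111 = 0b0101.
P'3: 0b1000 ⊕ 0b1001 ⊕ 0b1111 = 0b1110.

P'0 = 0b1111, P'1 = 0b0010, P'2 = 0b0101, P'3 = 0b1110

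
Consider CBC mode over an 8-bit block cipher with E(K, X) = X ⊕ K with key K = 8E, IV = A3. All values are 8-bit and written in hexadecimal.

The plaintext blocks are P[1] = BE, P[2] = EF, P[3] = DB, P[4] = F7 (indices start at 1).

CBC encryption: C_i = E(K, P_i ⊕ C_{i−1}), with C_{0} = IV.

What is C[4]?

C[1]: P[1] ⊕ A3 = 1D; E(K, 1D) = 93.
C[2]: P[2] ⊕ 93 = 7C; E(K, 7C) = F2.
C[3]: P[3] ⊕ F2 = 29; E(K, 29) = A7.
C[4]: P[4] ⊕ A7 = 50; E(K, 50) = DE.

C[4] = DE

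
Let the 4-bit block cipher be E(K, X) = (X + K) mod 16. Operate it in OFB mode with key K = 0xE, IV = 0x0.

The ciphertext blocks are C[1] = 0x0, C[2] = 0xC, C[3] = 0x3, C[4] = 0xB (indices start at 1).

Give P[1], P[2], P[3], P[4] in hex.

P[1] = 0xE, P[2] = 0x0, P[3] = 0x9, P[4] = 0x3

OFB decryption: S_i = E(K, S_{i−1}) with S_{0} = IV; P_i = C_i ⊕ S_i.
P[1]: S = E(K, 0x0) = 0xE; 0x0 ⊕ 0xE = 0xE.
P[2]: S = E(K, 0xE) = 0xC; 0xC ⊕ 0xC = 0x0.
P[3]: S = E(K, 0xC) = 0xA; 0x3 ⊕ 0xA = 0x9.
P[4]: S = E(K, 0xA) = 0x8; 0xB ⊕ 0x8 = 0x3.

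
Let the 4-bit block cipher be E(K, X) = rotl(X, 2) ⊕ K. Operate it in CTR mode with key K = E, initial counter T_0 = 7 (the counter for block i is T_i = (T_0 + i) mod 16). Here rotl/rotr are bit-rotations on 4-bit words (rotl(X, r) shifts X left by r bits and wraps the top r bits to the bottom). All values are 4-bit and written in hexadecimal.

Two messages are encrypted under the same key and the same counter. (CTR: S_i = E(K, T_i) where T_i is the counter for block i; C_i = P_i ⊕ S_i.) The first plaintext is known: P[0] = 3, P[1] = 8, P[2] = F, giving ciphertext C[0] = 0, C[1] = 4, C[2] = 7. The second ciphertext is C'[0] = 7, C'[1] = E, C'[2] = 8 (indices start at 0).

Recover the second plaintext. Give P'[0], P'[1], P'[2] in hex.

P'[0] = 4, P'[1] = 2, P'[2] = 0

In CTR with a reused counter, both messages share the same keystream S_i, so C_i ⊕ C'_i = P_i ⊕ P'_i and thus P'_i = P_i ⊕ C_i ⊕ C'_i.
P'[0]: 3 ⊕ 0 ⊕ 7 = 4.
P'[1]: 8 ⊕ 4 ⊕ E = 2.
P'[2]: F ⊕ 7 ⊕ 8 = 0.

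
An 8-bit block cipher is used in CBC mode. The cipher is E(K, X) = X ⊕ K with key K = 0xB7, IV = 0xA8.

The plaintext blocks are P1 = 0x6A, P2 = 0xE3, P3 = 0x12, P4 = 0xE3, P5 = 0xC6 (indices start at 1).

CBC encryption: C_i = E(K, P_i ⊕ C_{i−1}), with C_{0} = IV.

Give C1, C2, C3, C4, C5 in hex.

C1: P1 ⊕ 0xA8 = 0xC2; E(K, 0xC2) = 0x75.
C2: P2 ⊕ 0x75 = 0x96; E(K, 0x96) = 0x21.
C3: P3 ⊕ 0x21 = 0x33; E(K, 0x33) = 0x84.
C4: P4 ⊕ 0x84 = 0x67; E(K, 0x67) = 0xD0.
C5: P5 ⊕ 0xD0 = 0x16; E(K, 0x16) = 0xA1.

C1 = 0x75, C2 = 0x21, C3 = 0x84, C4 = 0xD0, C5 = 0xA1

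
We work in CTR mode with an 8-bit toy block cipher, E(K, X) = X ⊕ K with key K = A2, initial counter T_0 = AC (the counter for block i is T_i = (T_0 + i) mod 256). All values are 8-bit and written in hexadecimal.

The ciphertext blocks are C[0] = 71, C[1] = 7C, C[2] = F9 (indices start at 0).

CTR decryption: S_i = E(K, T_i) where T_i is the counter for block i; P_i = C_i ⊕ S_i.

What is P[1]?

P[1] = 73

P[1]: T = AD, S = E(K, T) = 0F; 7C ⊕ 0F = 73.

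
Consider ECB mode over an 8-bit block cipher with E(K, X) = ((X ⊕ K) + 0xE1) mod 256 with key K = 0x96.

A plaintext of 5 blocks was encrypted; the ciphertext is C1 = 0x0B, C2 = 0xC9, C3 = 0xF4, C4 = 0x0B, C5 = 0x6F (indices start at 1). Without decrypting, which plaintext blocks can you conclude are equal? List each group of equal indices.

ECB encrypts each block independently with the same key, so equal ciphertext blocks imply equal plaintext blocks.
C1 = C4 = 0x0B, so P1 = P4.

P1 = P4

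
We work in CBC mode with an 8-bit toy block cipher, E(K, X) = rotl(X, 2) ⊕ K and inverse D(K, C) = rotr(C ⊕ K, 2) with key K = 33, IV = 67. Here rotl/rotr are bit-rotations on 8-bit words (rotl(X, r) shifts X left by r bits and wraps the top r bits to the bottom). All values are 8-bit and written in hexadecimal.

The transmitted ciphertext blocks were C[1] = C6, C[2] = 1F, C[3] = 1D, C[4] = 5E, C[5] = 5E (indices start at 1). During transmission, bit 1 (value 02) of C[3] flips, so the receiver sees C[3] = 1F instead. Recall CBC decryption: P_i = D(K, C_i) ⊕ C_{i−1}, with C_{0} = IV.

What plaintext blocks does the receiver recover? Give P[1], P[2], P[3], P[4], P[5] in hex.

Only C[3] changed, to 1F. In CBC, a change in C_i garbles P_i and flips the same bit in P_{i+1}. Decrypting the received ciphertext:
P[1]: D(K, C6) = 7D; 7D ⊕ 67 = 1A.
P[2]: D(K, 1F) = 0B; 0B ⊕ C6 = CD.
P[3]: D(K, 1F) = 0B; 0B ⊕ 1F = 14.
P[4]: D(K, 5E) = 5B; 5B ⊕ 1F = 44.
P[5]: D(K, 5E) = 5B; 5B ⊕ 5E = 05.
Blocks that differ from the original plaintext: P[3], P[4].

P[1] = 1A, P[2] = CD, P[3] = 14, P[4] = 44, P[5] = 05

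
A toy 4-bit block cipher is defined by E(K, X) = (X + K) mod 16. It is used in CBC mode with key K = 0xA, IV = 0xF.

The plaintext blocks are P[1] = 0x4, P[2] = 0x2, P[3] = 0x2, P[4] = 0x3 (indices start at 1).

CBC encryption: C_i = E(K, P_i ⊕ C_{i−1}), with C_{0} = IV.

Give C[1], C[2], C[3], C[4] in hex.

C[1] = 0x5, C[2] = 0x1, C[3] = 0xD, C[4] = 0x8

C[1]: P[1] ⊕ 0xF = 0xB; E(K, 0xB) = 0x5.
C[2]: P[2] ⊕ 0x5 = 0x7; E(K, 0x7) = 0x1.
C[3]: P[3] ⊕ 0x1 = 0x3; E(K, 0x3) = 0xD.
C[4]: P[4] ⊕ 0xD = 0xE; E(K, 0xE) = 0x8.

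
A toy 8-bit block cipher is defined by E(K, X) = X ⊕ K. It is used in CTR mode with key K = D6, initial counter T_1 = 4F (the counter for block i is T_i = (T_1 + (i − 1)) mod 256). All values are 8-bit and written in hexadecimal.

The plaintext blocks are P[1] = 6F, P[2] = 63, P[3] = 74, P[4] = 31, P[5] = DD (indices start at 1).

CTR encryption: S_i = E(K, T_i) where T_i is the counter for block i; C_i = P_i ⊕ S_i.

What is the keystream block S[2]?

C[1]: T = 4F, S = E(K, T) = 99; 6F ⊕ 99 = F6.
C[2]: T = 50, S = E(K, T) = 86; 63 ⊕ 86 = E5.
So S[2] = 86.

86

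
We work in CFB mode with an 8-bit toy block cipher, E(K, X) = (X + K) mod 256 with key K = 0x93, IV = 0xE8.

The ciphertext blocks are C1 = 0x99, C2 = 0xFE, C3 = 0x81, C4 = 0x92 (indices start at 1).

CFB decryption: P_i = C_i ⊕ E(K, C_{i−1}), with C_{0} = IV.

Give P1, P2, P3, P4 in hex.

P1: E(K, 0xE8) = 0x7B; 0x99 ⊕ 0x7B = 0xE2.
P2: E(K, 0x99) = 0x2C; 0xFE ⊕ 0x2C = 0xD2.
P3: E(K, 0xFE) = 0x91; 0x81 ⊕ 0x91 = 0x10.
P4: E(K, 0x81) = 0x14; 0x92 ⊕ 0x14 = 0x86.

P1 = 0xE2, P2 = 0xD2, P3 = 0x10, P4 = 0x86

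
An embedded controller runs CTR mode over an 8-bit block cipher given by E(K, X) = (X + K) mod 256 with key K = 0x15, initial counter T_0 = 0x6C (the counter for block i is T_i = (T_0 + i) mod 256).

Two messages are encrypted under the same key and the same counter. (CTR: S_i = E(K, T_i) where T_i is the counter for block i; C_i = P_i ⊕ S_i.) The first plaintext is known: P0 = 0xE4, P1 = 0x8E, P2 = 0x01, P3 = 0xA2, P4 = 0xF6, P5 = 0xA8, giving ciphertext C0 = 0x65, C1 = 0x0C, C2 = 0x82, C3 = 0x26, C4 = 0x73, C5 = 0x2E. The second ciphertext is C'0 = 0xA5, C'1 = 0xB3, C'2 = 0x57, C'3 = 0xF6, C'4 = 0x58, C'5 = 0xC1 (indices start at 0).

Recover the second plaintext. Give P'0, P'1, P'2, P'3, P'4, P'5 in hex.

P'0 = 0x24, P'1 = 0x31, P'2 = 0xD4, P'3 = 0x72, P'4 = 0xDD, P'5 = 0x47

In CTR with a reused counter, both messages share the same keystream S_i, so C_i ⊕ C'_i = P_i ⊕ P'_i and thus P'_i = P_i ⊕ C_i ⊕ C'_i.
P'0: 0xE4 ⊕ 0x65 ⊕ 0xA5 = 0x24.
P'1: 0x8E ⊕ 0x0C ⊕ 0xB3 = 0x31.
P'2: 0x01 ⊕ 0x82 ⊕ 0x57 = 0xD4.
P'3: 0xA2 ⊕ 0x26 ⊕ 0xF6 = 0x72.
P'4: 0xF6 ⊕ 0x73 ⊕ 0x58 = 0xDD.
P'5: 0xA8 ⊕ 0x2E ⊕ 0xC1 = 0x47.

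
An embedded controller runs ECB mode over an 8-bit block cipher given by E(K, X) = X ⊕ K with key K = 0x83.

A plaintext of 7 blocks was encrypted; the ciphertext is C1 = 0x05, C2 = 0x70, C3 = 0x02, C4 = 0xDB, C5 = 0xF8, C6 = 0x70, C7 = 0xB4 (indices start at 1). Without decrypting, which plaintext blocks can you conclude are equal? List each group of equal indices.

ECB encrypts each block independently with the same key, so equal ciphertext blocks imply equal plaintext blocks.
C2 = C6 = 0x70, so P2 = P6.

P2 = P6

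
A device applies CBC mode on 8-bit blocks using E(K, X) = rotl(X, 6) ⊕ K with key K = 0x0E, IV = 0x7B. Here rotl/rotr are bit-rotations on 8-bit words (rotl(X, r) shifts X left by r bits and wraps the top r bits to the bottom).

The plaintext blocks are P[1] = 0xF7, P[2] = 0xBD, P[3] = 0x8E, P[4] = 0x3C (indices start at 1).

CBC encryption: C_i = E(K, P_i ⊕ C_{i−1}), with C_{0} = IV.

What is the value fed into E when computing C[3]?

C[1]: P[1] ⊕ 0x7B = 0x8C; E(K, 0x8C) = 0x2D.
C[2]: P[2] ⊕ 0x2D = 0x90; E(K, 0x90) = 0x2A.
C[3]: P[3] ⊕ 0x2A = 0xA4; E(K, 0xA4) = 0x27.
So the input to E for block [3] is 0xA4.

0xA4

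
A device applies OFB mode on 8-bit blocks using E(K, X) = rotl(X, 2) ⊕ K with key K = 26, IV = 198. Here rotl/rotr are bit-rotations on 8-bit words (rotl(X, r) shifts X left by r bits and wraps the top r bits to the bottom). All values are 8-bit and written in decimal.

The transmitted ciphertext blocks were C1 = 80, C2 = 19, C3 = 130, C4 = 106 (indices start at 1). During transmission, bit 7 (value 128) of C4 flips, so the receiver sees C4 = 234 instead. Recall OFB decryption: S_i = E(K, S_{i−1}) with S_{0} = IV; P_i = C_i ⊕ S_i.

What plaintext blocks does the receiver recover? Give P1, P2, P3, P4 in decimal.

P1 = 81, P2 = 13, P3 = 224, P4 = 121

Only C4 changed, to 234. In OFB, a change in C_i flips the same bit in P_i only; the keystream is unaffected. Decrypting the received ciphertext:
P1: S = E(K, 198) = 1; 80 ⊕ 1 = 81.
P2: S = E(K, 1) = 30; 19 ⊕ 30 = 13.
P3: S = E(K, 30) = 98; 130 ⊕ 98 = 224.
P4: S = E(K, 98) = 147; 234 ⊕ 147 = 121.
Blocks that differ from the original plaintext: P4.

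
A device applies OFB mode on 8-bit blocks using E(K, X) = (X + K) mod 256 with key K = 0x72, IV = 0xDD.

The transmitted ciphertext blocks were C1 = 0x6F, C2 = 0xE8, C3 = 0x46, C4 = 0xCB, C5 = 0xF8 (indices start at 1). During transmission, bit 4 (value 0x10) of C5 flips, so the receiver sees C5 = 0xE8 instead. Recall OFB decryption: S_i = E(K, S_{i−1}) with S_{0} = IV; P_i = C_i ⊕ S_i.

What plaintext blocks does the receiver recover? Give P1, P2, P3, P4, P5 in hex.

P1 = 0x20, P2 = 0x29, P3 = 0x75, P4 = 0x6E, P5 = 0xFF

Only C5 changed, to 0xE8. In OFB, a change in C_i flips the same bit in P_i only; the keystream is unaffected. Decrypting the received ciphertext:
P1: S = E(K, 0xDD) = 0x4F; 0x6F ⊕ 0x4F = 0x20.
P2: S = E(K, 0x4F) = 0xC1; 0xE8 ⊕ 0xC1 = 0x29.
P3: S = E(K, 0xC1) = 0x33; 0x46 ⊕ 0x33 = 0x75.
P4: S = E(K, 0x33) = 0xA5; 0xCB ⊕ 0xA5 = 0x6E.
P5: S = E(K, 0xA5) = 0x17; 0xE8 ⊕ 0x17 = 0xFF.
Blocks that differ from the original plaintext: P5.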